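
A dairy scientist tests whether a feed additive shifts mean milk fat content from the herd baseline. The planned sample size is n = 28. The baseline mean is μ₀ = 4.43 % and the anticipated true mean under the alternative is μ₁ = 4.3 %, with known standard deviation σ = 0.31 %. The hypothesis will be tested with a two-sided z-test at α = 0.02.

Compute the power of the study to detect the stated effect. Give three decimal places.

Standardized effect: d = |μ₁ − μ₀| / σ = |4.3 − 4.43| / 0.31 = 0.4194
Noncentrality parameter: δ = d·√n = 0.4194 × √28 = 2.2190
Critical value for a two-sided test at α = 0.02: z_{α/2} = 2.326.
Power = Φ(δ − 2.326) + Φ(−δ − 2.326) = Φ(-0.107) + Φ(-4.545) = 0.4573 + 0.0000 = 0.4573.

Power ≈ 0.457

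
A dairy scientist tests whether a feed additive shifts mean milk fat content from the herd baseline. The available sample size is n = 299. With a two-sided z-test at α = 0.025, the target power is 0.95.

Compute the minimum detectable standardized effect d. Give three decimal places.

d ≈ 0.225

Need Φ(δ − 2.241) = 0.95, so δ = 2.241 + 1.645 = 3.886.
(Lower-tail contribution to power is negligible for δ > 0.)
δ = d·√n ⇒ d = δ/√n = 3.886/√299 = 0.2247.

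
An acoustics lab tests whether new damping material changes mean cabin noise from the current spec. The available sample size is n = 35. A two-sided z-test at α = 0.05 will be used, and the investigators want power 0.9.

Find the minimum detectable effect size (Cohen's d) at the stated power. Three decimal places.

d ≈ 0.548

Required noncentrality: δ = z_{0.025} + z_{0.10} = 1.960 + 1.282 = 3.242.
(Lower-tail contribution to power is negligible for δ > 0.)
δ = d·√n ⇒ d = δ/√n = 3.242/√35 = 0.5479.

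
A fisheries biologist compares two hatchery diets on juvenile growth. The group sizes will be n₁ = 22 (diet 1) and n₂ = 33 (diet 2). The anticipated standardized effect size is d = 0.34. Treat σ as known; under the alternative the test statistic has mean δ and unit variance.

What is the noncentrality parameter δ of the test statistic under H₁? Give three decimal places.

The noncentrality parameter scales effect size by the design's sample-size factor: δ = d / √(1/n₁ + 1/n₂) = 0.34 / √(1/22 + 1/33) = 1.2353

δ ≈ 1.235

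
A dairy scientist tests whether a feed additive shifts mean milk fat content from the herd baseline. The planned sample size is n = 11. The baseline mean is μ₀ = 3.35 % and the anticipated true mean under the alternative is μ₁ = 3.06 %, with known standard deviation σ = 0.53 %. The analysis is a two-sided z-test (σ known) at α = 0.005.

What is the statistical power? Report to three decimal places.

Power ≈ 0.161

Standardized effect: d = |μ₁ − μ₀| / σ = |3.06 − 3.35| / 0.53 = 0.5472
Noncentrality parameter: δ = d·√n = 0.5472 × √11 = 1.8148
Two-sided α = 0.005 → critical value z_{0.0025} = 2.807.
Power = Φ(δ − 2.807) + Φ(−δ − 2.807) = Φ(-0.992) + Φ(-4.622) = 0.1605 + 0.0000 = 0.1605.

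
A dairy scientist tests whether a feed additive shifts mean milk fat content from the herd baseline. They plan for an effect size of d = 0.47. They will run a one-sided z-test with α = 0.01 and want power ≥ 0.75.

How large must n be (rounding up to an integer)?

For power 0.75 need Φ(δ − z_{0.01}) = 0.75, so δ = z_{0.01} + z_{0.25} = 2.326 + 0.674 = 3.001.
δ = d·√n ⇒ n = (δ/d)² = (3.001 / 0.47)² = 40.77.
Rounding up, n = 41.

n = 41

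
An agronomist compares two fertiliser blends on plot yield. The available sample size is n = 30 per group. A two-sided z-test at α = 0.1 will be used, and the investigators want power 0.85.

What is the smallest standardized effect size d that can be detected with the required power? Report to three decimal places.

Required noncentrality: δ = z_{0.05} + z_{0.15} = 1.645 + 1.036 = 2.681.
(The second rejection-region term Φ(−δ − z_{α/2}) is negligible and dropped.)
δ = d·√(n/2) ⇒ d = δ/√(n/2) = 2.681/√(30/2) = 0.6923.

d ≈ 0.692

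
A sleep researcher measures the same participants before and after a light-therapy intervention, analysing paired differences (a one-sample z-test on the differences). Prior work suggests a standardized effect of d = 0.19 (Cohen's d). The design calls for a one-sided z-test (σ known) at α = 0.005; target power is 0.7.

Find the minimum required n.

Set Φ(δ − 2.576) = 0.7; then δ − 2.576 = Φ⁻¹(0.7) = 0.524, giving δ = 3.100.
δ = d·√n ⇒ n = (δ/d)² = (3.100 / 0.19)² = 266.24.
Round up to the next whole unit.

n = 267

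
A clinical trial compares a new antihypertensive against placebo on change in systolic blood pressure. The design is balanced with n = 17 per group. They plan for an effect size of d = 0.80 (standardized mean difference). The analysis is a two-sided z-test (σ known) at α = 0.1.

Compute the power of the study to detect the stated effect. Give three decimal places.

Power ≈ 0.754

Noncentrality parameter: δ = d·√(n/2) = 0.80 × √(17/2) = 2.3324
Two-sided α = 0.1 → critical value z_{0.05} = 1.645.
Power = Φ(δ − 1.645) + Φ(−δ − 1.645) = Φ(0.688) + Φ(-3.977) = 0.7541 + 0.0000 = 0.7542.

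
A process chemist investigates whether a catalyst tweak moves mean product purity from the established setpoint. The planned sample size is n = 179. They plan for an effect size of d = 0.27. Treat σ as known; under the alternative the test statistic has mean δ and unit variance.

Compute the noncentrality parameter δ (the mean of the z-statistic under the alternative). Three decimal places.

δ = d·√n = 0.27 × √179 = 3.6124

δ ≈ 3.612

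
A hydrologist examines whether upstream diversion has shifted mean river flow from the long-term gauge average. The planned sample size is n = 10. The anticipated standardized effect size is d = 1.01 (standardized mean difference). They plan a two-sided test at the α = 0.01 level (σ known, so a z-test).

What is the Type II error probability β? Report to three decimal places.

Noncentrality parameter: δ = d·√n = 1.01 × √10 = 3.1939
Two-sided α = 0.01 → critical value z_{0.005} = 2.576.
Power = Φ(δ − 2.576) + Φ(−δ − 2.576) = Φ(0.618) + Φ(-5.770) = 0.7317 + 0.0000 = 0.7317.
Type II error: β = 1 − power = 1 − 0.7317 = 0.2683.

β ≈ 0.268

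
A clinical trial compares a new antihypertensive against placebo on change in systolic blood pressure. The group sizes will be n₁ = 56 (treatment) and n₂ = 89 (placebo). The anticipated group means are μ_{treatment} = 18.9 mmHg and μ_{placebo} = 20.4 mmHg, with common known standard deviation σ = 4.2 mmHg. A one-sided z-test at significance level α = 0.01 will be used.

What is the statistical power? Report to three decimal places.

Standardized effect: d = |μ_{treatment} − μ_{placebo}| / σ = |18.9 − 20.4| / 4.2 = 0.3571
Noncentrality parameter: δ = d / √(1/n₁ + 1/n₂) = 0.3571 / √(1/56 + 1/89) = 2.0939
Critical value for a one-sided test at α = 0.01: z_α = 2.326.
Power = Φ(δ − 2.326) = Φ(-0.232) = 0.4081.

Power ≈ 0.408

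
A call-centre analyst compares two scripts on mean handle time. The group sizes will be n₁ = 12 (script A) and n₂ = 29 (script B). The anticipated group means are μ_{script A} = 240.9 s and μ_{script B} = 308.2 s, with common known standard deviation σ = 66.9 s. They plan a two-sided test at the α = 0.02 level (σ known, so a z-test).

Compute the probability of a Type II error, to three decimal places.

β ≈ 0.273

Standardized effect: d = |μ_{script A} − μ_{script B}| / σ = |240.9 − 308.2| / 66.9 = 1.0060
Noncentrality parameter: δ = d / √(1/n₁ + 1/n₂) = 1.0060 / √(1/12 + 1/29) = 2.9308
Critical value for a two-sided test at α = 0.02: z_{α/2} = 2.326.
Power = Φ(δ − 2.326) + Φ(−δ − 2.326) = Φ(0.604) + Φ(-5.257) = 0.7272 + 0.0000 = 0.7272.
Type II error: β = 1 − power = 1 − 0.7272 = 0.2728.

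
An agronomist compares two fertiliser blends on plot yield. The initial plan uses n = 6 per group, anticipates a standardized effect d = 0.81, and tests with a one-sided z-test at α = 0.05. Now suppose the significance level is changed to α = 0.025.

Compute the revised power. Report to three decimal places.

δ = d·√(n/2) = 0.81 × √(6/2) = 1.4030 (unchanged). New critical value: z_{0.025} = 1.960.
Revised power = P(Z > 1.960 − δ) = Φ(-0.557) = 0.2888.

Power ≈ 0.289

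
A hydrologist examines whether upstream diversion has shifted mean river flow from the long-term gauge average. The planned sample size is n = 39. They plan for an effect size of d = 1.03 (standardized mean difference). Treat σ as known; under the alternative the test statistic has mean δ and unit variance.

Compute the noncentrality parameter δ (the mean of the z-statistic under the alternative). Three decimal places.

δ ≈ 6.432

δ = d·√n = 1.03 × √39 = 6.4323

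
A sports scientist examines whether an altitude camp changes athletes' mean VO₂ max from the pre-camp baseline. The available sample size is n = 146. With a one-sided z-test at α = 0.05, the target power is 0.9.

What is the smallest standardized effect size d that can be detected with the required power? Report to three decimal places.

d ≈ 0.242

Required noncentrality: δ = z_{0.05} + z_{0.10} = 1.645 + 1.282 = 2.926.
δ = d·√n ⇒ d = δ/√n = 2.926/√146 = 0.2422.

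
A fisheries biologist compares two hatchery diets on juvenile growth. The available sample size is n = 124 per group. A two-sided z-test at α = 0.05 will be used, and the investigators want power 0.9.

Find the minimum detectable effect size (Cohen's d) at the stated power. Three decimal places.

d ≈ 0.412

Need Φ(δ − 1.960) = 0.9, so δ = 1.960 + 1.282 = 3.242.
(Lower-tail contribution to power is negligible for δ > 0.)
δ = d·√(n/2) ⇒ d = δ/√(n/2) = 3.242/√(124/2) = 0.4117.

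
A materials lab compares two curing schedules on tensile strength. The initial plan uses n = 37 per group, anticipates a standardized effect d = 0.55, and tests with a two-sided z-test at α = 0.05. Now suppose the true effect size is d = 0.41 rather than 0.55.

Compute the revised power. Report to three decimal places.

Power ≈ 0.422

With d = 0.41: δ = d·√(n/2) = 0.41 × √(37/2) = 1.7635. Critical value z_{0.025} = 1.960.
Revised power = Φ(δ − 1.960) + Φ(−δ − 1.960) = Φ(-0.196) + Φ(-3.723) = 0.4221 + 0.0001 = 0.4222.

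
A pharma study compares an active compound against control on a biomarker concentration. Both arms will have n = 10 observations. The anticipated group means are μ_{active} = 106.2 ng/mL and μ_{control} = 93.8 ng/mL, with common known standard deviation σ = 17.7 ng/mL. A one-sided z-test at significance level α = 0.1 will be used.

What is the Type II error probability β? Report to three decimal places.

Standardized effect: d = |μ_{active} − μ_{control}| / σ = |106.2 − 93.8| / 17.7 = 0.7006
Noncentrality parameter: δ = d·√(n/2) = 0.7006 × √(10/2) = 1.5665
Critical value for a one-sided test at α = 0.1: z_α = 1.282.
Power = P(Z > 1.282 − δ) = Φ(0.285) = 0.6122.
Type II error: β = 1 − power = 1 − 0.6122 = 0.3878.

β ≈ 0.388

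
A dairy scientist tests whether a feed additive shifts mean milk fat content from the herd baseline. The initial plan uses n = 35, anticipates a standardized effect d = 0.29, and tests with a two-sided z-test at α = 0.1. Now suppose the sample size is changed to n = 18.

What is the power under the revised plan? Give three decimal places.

Power ≈ 0.341

With n = 18: δ = d·√n = 0.29 × √18 = 1.2304. Critical value z_{0.05} = 1.645.
Revised power = Φ(δ − 1.645) + Φ(−δ − 1.645) = Φ(-0.414) + Φ(-2.875) = 0.3393 + 0.0020 = 0.3413.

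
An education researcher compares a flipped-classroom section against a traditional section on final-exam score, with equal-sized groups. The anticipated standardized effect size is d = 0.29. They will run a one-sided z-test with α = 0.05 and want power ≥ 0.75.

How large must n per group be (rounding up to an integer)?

n = 128 per group

Set Φ(δ − 1.645) = 0.75; then δ − 1.645 = Φ⁻¹(0.75) = 0.674, giving δ = 2.319.
δ = d·√(n/2) ⇒ n = 2(δ/d)² = 2 × (2.319 / 0.29)² = 127.93.
Rounding up, n = 128 per group.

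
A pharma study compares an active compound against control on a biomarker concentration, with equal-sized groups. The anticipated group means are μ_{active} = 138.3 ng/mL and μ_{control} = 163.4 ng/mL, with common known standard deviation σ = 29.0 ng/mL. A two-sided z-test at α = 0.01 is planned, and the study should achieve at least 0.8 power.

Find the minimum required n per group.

Standardized effect: d = |μ_{active} − μ_{control}| / σ = |138.3 − 163.4| / 29.0 = 0.8655
For power 0.8 need Φ(δ − z_{0.005}) = 0.8, so δ = z_{0.005} + z_{0.20} = 2.576 + 0.842 = 3.417.
(For δ > 0 the lower-tail rejection region contributes negligibly to power, so the one-term inversion is standard.)
δ = d·√(n/2) ⇒ n = 2(δ/d)² = 2 × (3.417 / 0.8655)² = 31.18.
Round up to the next whole unit.

n = 32 per group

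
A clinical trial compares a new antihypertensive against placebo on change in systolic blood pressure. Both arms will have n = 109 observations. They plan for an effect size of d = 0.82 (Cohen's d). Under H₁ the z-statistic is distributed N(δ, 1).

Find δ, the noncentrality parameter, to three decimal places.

δ ≈ 6.054

δ = d·√(n/2) = 0.82 × √(109/2) = 6.0536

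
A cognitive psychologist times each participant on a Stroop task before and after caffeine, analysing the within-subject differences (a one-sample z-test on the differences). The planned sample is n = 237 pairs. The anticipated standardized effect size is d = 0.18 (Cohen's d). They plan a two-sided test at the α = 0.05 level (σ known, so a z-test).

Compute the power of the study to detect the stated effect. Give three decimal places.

Noncentrality parameter: δ = d·√n = 0.18 × √237 = 2.7711
Two-sided α = 0.05 → critical value z_{0.025} = 1.960.
Power = Φ(δ − 1.960) + Φ(−δ − 1.960) = Φ(0.811) + Φ(-4.731) = 0.7913 + 0.0000 = 0.7913.

Power ≈ 0.791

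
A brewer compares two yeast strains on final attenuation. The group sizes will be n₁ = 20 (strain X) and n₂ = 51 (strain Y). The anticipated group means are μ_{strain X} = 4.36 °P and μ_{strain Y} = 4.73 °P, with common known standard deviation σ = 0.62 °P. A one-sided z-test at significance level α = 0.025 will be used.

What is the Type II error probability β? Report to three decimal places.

Standardized effect: d = |μ_{strain X} − μ_{strain Y}| / σ = |4.36 − 4.73| / 0.62 = 0.5968
Noncentrality parameter: δ = d / √(1/n₁ + 1/n₂) = 0.5968 / √(1/20 + 1/51) = 2.2619
Critical value for a one-sided test at α = 0.025: z_α = 1.960.
Power = Φ(δ − 1.960) = Φ(0.302) = 0.6187.
Type II error: β = 1 − power = 1 − 0.6187 = 0.3813.

β ≈ 0.381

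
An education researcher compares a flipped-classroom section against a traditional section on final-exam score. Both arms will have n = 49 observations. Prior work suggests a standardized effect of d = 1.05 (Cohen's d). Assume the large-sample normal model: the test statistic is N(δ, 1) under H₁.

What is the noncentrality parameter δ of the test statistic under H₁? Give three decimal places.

δ ≈ 5.197

δ = d·√(n/2) = 1.05 × √(49/2) = 5.1972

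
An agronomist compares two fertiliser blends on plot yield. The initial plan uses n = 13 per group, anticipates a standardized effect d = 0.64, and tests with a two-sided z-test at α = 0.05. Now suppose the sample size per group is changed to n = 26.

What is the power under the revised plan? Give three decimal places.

Power ≈ 0.636

With n = 26 per group: δ = d·√(n/2) = 0.64 × √(26/2) = 2.3076. Critical value z_{0.025} = 1.960.
Revised power = Φ(δ − 1.960) + Φ(−δ − 1.960) = Φ(0.348) + Φ(-4.268) = 0.6359 + 0.0000 = 0.6359.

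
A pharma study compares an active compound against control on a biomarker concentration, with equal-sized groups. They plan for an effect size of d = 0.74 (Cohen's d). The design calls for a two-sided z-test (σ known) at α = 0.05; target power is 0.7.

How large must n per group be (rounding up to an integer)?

n = 23 per group

For power 0.7 need Φ(δ − z_{0.025}) = 0.7, so δ = z_{0.025} + z_{0.30} = 1.960 + 0.524 = 2.484.
(For δ > 0 the lower-tail rejection region contributes negligibly to power, so the one-term inversion is standard.)
δ = d·√(n/2) ⇒ n = 2(δ/d)² = 2 × (2.484 / 0.74)² = 22.54.
Rounding up, n = 23 per group.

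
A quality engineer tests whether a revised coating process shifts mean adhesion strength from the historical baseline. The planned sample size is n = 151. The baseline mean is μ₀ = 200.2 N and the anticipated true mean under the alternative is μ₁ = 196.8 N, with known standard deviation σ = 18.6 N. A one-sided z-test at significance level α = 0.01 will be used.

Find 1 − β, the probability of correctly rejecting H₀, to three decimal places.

Power ≈ 0.468

Standardized effect: d = |μ₁ − μ₀| / σ = |196.8 − 200.2| / 18.6 = 0.1828
Noncentrality parameter: δ = d·√n = 0.1828 × √151 = 2.2462
One-sided α = 0.01 → critical value z_{0.01} = 2.326.
Power = P(Z > 2.326 − δ) = Φ(-0.080) = 0.4681.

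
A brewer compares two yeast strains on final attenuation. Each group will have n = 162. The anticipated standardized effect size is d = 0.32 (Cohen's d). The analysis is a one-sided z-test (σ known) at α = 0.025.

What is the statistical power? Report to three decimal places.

Noncentrality parameter: δ = d·√(n/2) = 0.32 × √(162/2) = 2.8800
One-sided α = 0.025 → critical value z_{0.025} = 1.960.
Power = Φ(δ − 1.960) = Φ(0.920) = 0.8212.

Power ≈ 0.821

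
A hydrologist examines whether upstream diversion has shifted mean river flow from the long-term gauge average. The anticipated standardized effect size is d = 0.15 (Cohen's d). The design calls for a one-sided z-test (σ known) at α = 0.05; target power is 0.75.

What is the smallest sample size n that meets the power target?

Set Φ(δ − 1.645) = 0.75; then δ − 1.645 = Φ⁻¹(0.75) = 0.674, giving δ = 2.319.
δ = d·√n ⇒ n = (δ/d)² = (2.319 / 0.15)² = 239.08.
Rounding up, n = 240.

n = 240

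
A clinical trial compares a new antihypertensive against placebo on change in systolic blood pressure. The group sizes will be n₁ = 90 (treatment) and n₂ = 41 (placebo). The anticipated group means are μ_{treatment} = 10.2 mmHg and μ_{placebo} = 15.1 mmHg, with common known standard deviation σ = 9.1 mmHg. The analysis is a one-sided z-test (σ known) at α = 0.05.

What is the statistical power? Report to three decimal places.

Power ≈ 0.887

Standardized effect: d = |μ_{treatment} − μ_{placebo}| / σ = |10.2 − 15.1| / 9.1 = 0.5385
Noncentrality parameter: δ = d / √(1/n₁ + 1/n₂) = 0.5385 / √(1/90 + 1/41) = 2.8578
Critical value for a one-sided test at α = 0.05: z_α = 1.645.
Power = Φ(δ − 1.645) = Φ(1.213) = 0.8874.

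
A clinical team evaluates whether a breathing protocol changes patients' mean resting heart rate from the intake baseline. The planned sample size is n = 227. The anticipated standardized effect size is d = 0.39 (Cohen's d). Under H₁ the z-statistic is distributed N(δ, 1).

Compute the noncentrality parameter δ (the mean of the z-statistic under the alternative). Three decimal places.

The noncentrality parameter scales effect size by the design's sample-size factor: δ = d·√n = 0.39 × √227 = 5.8759

δ ≈ 5.876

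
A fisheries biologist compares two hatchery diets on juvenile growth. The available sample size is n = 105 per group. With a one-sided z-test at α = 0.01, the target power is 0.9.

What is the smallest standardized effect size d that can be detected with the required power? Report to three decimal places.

d ≈ 0.498

Required noncentrality: δ = z_{0.01} + z_{0.10} = 2.326 + 1.282 = 3.608.
δ = d·√(n/2) ⇒ d = δ/√(n/2) = 3.608/√(105/2) = 0.4979.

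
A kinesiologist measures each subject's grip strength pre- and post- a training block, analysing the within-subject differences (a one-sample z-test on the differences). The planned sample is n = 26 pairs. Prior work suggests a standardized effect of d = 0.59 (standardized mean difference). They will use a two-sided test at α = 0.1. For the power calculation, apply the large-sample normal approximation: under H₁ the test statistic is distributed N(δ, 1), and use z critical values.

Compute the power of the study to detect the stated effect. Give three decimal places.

Power ≈ 0.914

Noncentrality parameter: δ = d·√n = 0.59 × √26 = 3.0084
Critical value for a two-sided test at α = 0.1: z_{α/2} = 1.645.
Power = Φ(δ − 1.645) + Φ(−δ − 1.645) = Φ(1.364) + Φ(-4.653) = 0.9136 + 0.0000 = 0.9136.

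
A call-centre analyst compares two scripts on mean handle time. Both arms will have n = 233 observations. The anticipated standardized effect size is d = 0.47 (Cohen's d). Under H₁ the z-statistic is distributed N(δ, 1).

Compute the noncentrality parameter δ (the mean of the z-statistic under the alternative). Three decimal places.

The noncentrality parameter scales effect size by the design's sample-size factor: δ = d·√(n/2) = 0.47 × √(233/2) = 5.0730

δ ≈ 5.073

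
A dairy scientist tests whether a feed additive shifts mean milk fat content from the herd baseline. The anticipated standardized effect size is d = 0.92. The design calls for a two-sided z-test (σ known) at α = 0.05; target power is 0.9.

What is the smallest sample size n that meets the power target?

For power 0.9 need Φ(δ − z_{0.025}) = 0.9, so δ = z_{0.025} + z_{0.10} = 1.960 + 1.282 = 3.242.
(For δ > 0 the lower-tail rejection region contributes negligibly to power, so the one-term inversion is standard.)
δ = d·√n ⇒ n = (δ/d)² = (3.242 / 0.92)² = 12.41.
Rounding up, n = 13.

n = 13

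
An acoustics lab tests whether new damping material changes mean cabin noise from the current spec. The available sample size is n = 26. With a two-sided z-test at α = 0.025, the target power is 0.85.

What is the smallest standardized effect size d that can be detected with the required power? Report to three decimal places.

d ≈ 0.643

Need Φ(δ − 2.241) = 0.85, so δ = 2.241 + 1.036 = 3.278.
(Lower-tail contribution to power is negligible for δ > 0.)
δ = d·√n ⇒ d = δ/√n = 3.278/√26 = 0.6428.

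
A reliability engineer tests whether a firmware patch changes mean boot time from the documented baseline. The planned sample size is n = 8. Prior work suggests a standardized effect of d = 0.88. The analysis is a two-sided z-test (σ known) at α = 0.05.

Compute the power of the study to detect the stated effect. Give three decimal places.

Power ≈ 0.702

Noncentrality parameter: λ = d·√n = 0.88 × √8 = 2.4890
Critical value for a two-sided test at α = 0.05: z_{α/2} = 1.960.
Power = Φ(λ − 1.960) + Φ(−λ − 1.960) = Φ(0.529) + Φ(-4.449) = 0.7016 + 0.0000 = 0.7016.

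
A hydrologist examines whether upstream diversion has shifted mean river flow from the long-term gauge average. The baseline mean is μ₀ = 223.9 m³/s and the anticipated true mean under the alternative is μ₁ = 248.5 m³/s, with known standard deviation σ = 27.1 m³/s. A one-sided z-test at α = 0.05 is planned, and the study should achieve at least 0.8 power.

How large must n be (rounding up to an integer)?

Standardized effect: d = |μ₁ − μ₀| / σ = |248.5 − 223.9| / 27.1 = 0.9077
Set Φ(δ − 1.645) = 0.8; then δ − 1.645 = Φ⁻¹(0.8) = 0.842, giving δ = 2.486.
δ = d·√n ⇒ n = (δ/d)² = (2.486 / 0.9077)² = 7.50.
Round up to the next whole unit.

n = 8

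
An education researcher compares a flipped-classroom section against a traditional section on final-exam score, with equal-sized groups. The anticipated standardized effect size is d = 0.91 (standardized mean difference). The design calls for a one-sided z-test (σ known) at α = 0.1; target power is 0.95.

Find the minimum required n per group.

For power 0.95 need Φ(δ − z_{0.1}) = 0.95, so δ = z_{0.1} + z_{0.05} = 1.282 + 1.645 = 2.926.
δ = d·√(n/2) ⇒ n = 2(δ/d)² = 2 × (2.926 / 0.91)² = 20.68.
Round up to the next whole unit.

n = 21 per group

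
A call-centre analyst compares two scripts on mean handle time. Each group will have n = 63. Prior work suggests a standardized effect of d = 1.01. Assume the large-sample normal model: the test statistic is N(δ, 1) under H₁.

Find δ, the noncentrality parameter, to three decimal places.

δ ≈ 5.669

The noncentrality parameter scales effect size by the design's sample-size factor: δ = d·√(n/2) = 1.01 × √(63/2) = 5.6686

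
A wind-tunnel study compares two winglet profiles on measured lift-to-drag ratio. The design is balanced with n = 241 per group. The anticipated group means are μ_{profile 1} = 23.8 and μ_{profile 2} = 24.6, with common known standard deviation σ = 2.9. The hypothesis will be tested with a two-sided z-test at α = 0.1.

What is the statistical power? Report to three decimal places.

Power ≈ 0.917

Standardized effect: d = |μ_{profile 1} − μ_{profile 2}| / σ = |23.8 − 24.6| / 2.9 = 0.2759
Noncentrality parameter: λ = d·√(n/2) = 0.2759 × √(241/2) = 3.0282
Critical value for a two-sided test at α = 0.1: z_{α/2} = 1.645.
Power = Φ(λ − 1.645) + Φ(−λ − 1.645) = Φ(1.383) + Φ(-4.673) = 0.9167 + 0.0000 = 0.9167.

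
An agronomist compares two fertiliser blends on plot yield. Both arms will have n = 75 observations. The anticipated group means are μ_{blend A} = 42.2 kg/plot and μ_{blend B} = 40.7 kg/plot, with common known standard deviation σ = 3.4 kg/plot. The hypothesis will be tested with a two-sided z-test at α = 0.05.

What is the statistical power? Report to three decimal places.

Standardized effect: d = |μ_{blend A} − μ_{blend B}| / σ = |42.2 − 40.7| / 3.4 = 0.4412
Noncentrality parameter: δ = d·√(n/2) = 0.4412 × √(75/2) = 2.7016
Critical value for a two-sided test at α = 0.05: z_{α/2} = 1.960.
Power = Φ(δ − 1.960) + Φ(−δ − 1.960) = Φ(0.742) + Φ(-4.662) = 0.7709 + 0.0000 = 0.7709.

Power ≈ 0.771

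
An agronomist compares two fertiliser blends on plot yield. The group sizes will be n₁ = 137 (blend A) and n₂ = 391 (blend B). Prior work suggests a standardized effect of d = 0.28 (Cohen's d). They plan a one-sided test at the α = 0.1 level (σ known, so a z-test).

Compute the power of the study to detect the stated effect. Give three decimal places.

Noncentrality parameter: δ = d / √(1/n₁ + 1/n₂) = 0.28 / √(1/137 + 1/391) = 2.8203
Critical value for a one-sided test at α = 0.1: z_α = 1.282.
Power = P(Z > 1.282 − δ) = Φ(1.539) = 0.9381.

Power ≈ 0.938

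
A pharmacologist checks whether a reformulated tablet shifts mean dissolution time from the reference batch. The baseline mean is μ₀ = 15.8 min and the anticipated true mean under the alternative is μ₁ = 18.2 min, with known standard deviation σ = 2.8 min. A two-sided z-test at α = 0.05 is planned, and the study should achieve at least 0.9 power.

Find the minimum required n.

Standardized effect: d = |μ₁ − μ₀| / σ = |18.2 − 15.8| / 2.8 = 0.8571
Set Φ(δ − 1.960) = 0.9; then δ − 1.960 = Φ⁻¹(0.9) = 1.282, giving δ = 3.242.
(The Φ(−δ − z_{α/2}) term is vanishingly small for δ > 0 and is dropped in the standard sample-size formula.)
δ = d·√n ⇒ n = (δ/d)² = (3.242 / 0.8571)² = 14.30.
Round up to the next whole unit.

n = 15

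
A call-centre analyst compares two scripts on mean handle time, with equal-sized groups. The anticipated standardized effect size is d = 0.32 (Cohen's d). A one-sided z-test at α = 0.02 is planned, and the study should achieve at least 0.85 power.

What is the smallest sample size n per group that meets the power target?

n = 187 per group

Set Φ(δ − 2.054) = 0.85; then δ − 2.054 = Φ⁻¹(0.85) = 1.036, giving δ = 3.090.
δ = d·√(n/2) ⇒ n = 2(δ/d)² = 2 × (3.090 / 0.32)² = 186.51.
Round up to the next whole unit.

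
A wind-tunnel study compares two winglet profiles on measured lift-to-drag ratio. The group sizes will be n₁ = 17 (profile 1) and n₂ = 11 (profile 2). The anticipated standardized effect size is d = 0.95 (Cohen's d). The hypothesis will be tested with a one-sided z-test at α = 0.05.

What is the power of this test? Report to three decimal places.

Noncentrality parameter: δ = d / √(1/n₁ + 1/n₂) = 0.95 / √(1/17 + 1/11) = 2.4551
One-sided α = 0.05 → critical value z_{0.05} = 1.645.
Power = Φ(δ − 1.645) = Φ(0.810) = 0.7911.

Power ≈ 0.791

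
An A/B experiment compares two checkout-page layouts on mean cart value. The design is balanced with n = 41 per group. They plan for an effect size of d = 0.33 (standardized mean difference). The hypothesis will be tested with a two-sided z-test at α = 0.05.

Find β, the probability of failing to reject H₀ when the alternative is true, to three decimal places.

β ≈ 0.679

Noncentrality parameter: δ = d·√(n/2) = 0.33 × √(41/2) = 1.4941
Two-sided α = 0.05 → critical value z_{0.025} = 1.960.
Power = Φ(δ − 1.960) + Φ(−δ − 1.960) = Φ(-0.466) + Φ(-3.454) = 0.3207 + 0.0003 = 0.3209.
Type II error: β = 1 − power = 1 − 0.3209 = 0.6791.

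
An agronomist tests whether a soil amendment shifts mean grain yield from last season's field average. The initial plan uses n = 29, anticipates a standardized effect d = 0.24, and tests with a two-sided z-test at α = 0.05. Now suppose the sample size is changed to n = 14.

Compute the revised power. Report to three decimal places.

With n = 14: δ = d·√n = 0.24 × √14 = 0.8980. Critical value z_{0.025} = 1.960.
Revised power = Φ(δ − 1.960) + Φ(−δ − 1.960) = Φ(-1.062) + Φ(-2.858) = 0.1441 + 0.0021 = 0.1463.

Power ≈ 0.146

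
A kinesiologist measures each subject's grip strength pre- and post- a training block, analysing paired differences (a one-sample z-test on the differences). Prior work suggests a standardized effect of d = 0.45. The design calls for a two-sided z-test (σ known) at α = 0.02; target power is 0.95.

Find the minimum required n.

n = 78

Set Φ(δ − 2.326) = 0.95; then δ − 2.326 = Φ⁻¹(0.95) = 1.645, giving δ = 3.971.
(For δ > 0 the lower-tail rejection region contributes negligibly to power, so the one-term inversion is standard.)
δ = d·√n ⇒ n = (δ/d)² = (3.971 / 0.45)² = 77.88.
Round up to the next whole unit.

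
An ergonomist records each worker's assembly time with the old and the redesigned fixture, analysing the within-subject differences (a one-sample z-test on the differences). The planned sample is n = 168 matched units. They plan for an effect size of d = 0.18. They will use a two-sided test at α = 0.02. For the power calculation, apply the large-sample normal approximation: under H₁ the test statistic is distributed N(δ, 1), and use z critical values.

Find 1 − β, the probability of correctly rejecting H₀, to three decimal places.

Power ≈ 0.503

Noncentrality parameter: δ = d·√n = 0.18 × √168 = 2.3331
Critical value for a two-sided test at α = 0.02: z_{α/2} = 2.326.
Power = Φ(δ − 2.326) + Φ(−δ − 2.326) = Φ(0.007) + Φ(-4.659) = 0.5027 + 0.0000 = 0.5027.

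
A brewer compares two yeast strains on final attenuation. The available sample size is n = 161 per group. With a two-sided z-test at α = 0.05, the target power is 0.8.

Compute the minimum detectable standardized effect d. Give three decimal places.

d ≈ 0.312

Need Φ(δ − 1.960) = 0.8, so δ = 1.960 + 0.842 = 2.802.
(Lower-tail contribution to power is negligible for δ > 0.)
δ = d·√(n/2) ⇒ d = δ/√(n/2) = 2.802/√(161/2) = 0.3123.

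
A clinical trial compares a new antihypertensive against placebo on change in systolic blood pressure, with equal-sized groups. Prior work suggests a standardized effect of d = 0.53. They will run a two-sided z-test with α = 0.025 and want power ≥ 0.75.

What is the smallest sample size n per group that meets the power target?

n = 61 per group

Set Φ(δ − 2.241) = 0.75; then δ − 2.241 = Φ⁻¹(0.75) = 0.674, giving δ = 2.916.
(For δ > 0 the lower-tail rejection region contributes negligibly to power, so the one-term inversion is standard.)
δ = d·√(n/2) ⇒ n = 2(δ/d)² = 2 × (2.916 / 0.53)² = 60.54.
Rounding up, n = 61 per group.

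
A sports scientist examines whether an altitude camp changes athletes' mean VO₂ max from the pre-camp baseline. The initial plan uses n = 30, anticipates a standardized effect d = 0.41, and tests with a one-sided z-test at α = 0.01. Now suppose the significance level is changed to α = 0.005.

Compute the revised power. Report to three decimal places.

Power ≈ 0.371

δ = d·√n = 0.41 × √30 = 2.2457 (unchanged). New critical value: z_{0.005} = 2.576.
Revised power = Φ(δ − 2.576) = Φ(-0.330) = 0.3706.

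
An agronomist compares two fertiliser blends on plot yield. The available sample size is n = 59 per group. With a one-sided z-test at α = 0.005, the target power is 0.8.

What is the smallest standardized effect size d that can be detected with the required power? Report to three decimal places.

Need Φ(δ − 2.576) = 0.8, so δ = 2.576 + 0.842 = 3.417.
δ = d·√(n/2) ⇒ d = δ/√(n/2) = 3.417/√(59/2) = 0.6292.

d ≈ 0.629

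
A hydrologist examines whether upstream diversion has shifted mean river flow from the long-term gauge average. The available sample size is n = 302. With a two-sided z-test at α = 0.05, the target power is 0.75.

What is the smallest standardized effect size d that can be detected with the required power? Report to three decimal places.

Need Φ(δ − 1.960) = 0.75, so δ = 1.960 + 0.674 = 2.634.
(The second rejection-region term Φ(−δ − z_{α/2}) is negligible and dropped.)
δ = d·√n ⇒ d = δ/√n = 2.634/√302 = 0.1516.

d ≈ 0.152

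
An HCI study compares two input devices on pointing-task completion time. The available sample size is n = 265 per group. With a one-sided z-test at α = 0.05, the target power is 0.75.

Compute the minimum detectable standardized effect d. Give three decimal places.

Need Φ(δ − 1.645) = 0.75, so δ = 1.645 + 0.674 = 2.319.
δ = d·√(n/2) ⇒ d = δ/√(n/2) = 2.319/√(265/2) = 0.2015.

d ≈ 0.201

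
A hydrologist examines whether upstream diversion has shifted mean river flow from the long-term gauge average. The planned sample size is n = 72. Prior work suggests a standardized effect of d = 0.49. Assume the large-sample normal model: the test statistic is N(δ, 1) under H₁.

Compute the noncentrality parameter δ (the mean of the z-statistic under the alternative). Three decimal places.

δ ≈ 4.158

The noncentrality parameter scales effect size by the design's sample-size factor: δ = d·√n = 0.49 × √72 = 4.1578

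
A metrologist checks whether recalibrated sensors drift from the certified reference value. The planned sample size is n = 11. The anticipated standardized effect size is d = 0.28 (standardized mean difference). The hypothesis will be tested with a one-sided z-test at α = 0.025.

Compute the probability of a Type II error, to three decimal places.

β ≈ 0.849

Noncentrality parameter: λ = d·√n = 0.28 × √11 = 0.9287
Critical value for a one-sided test at α = 0.025: z_α = 1.960.
Power = P(Z > 1.960 − λ) = Φ(-1.031) = 0.1512.
Type II error: β = 1 − power = 1 − 0.1512 = 0.8488.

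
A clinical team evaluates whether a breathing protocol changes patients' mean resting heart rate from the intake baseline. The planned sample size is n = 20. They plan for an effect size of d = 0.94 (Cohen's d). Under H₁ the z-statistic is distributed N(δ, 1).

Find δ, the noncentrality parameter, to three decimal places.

δ ≈ 4.204

The noncentrality parameter scales effect size by the design's sample-size factor: δ = d·√n = 0.94 × √20 = 4.2038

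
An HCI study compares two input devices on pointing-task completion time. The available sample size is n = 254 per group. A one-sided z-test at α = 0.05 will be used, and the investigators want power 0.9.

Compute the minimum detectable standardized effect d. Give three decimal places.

Need Φ(δ − 1.645) = 0.9, so δ = 1.645 + 1.282 = 2.926.
δ = d·√(n/2) ⇒ d = δ/√(n/2) = 2.926/√(254/2) = 0.2597.

d ≈ 0.260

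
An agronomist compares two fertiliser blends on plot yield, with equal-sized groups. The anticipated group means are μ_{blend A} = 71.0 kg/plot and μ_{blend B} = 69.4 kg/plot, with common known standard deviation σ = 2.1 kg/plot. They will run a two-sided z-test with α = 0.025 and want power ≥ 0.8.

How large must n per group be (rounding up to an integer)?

Standardized effect: d = |μ_{blend A} − μ_{blend B}| / σ = |71.0 − 69.4| / 2.1 = 0.7619
Set Φ(δ − 2.241) = 0.8; then δ − 2.241 = Φ⁻¹(0.8) = 0.842, giving δ = 3.083.
(Ignoring the negligible lower-tail rejection probability gives the usual closed-form inversion.)
δ = d·√(n/2) ⇒ n = 2(δ/d)² = 2 × (3.083 / 0.7619)² = 32.75.
Round up to the next whole unit.

n = 33 per group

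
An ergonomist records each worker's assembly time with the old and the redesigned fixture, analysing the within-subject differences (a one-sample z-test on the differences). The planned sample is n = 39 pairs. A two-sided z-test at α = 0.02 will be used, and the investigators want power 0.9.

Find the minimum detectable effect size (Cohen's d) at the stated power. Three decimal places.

Required noncentrality: δ = z_{0.01} + z_{0.10} = 2.326 + 1.282 = 3.608.
(The second rejection-region term Φ(−δ − z_{α/2}) is negligible and dropped.)
δ = d·√n ⇒ d = δ/√n = 3.608/√39 = 0.5777.

d ≈ 0.578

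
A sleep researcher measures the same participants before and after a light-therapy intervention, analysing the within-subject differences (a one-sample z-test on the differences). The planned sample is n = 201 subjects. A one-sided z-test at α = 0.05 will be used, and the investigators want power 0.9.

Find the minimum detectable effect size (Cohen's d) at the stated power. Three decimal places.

Required noncentrality: δ = z_{0.05} + z_{0.10} = 1.645 + 1.282 = 2.926.
δ = d·√n ⇒ d = δ/√n = 2.926/√201 = 0.2064.

d ≈ 0.206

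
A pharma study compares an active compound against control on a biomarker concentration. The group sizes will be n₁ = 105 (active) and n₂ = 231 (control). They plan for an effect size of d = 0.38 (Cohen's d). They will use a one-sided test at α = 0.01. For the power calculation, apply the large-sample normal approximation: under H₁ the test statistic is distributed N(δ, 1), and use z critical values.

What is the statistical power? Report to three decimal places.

Noncentrality parameter: δ = d / √(1/n₁ + 1/n₂) = 0.38 / √(1/105 + 1/231) = 3.2286
One-sided α = 0.01 → critical value z_{0.01} = 2.326.
Power = Φ(δ − 2.326) = Φ(0.902) = 0.8165.

Power ≈ 0.817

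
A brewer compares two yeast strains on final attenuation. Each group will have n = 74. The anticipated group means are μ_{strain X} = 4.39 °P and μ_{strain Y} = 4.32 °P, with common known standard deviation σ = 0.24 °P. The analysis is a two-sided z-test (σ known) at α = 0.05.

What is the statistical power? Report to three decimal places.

Standardized effect: d = |μ_{strain X} − μ_{strain Y}| / σ = |4.39 − 4.32| / 0.24 = 0.2917
Noncentrality parameter: δ = d·√(n/2) = 0.2917 × √(74/2) = 1.7741
Critical value for a two-sided test at α = 0.05: z_{α/2} = 1.960.
Power = Φ(δ − 1.960) + Φ(−δ − 1.960) = Φ(-0.186) + Φ(-3.734) = 0.4263 + 0.0001 = 0.4264.

Power ≈ 0.426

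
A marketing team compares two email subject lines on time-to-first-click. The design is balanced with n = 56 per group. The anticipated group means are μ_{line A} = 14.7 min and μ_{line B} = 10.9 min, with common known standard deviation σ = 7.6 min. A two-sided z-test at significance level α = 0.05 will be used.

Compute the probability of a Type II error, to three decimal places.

β ≈ 0.246

Standardized effect: d = |μ_{line A} − μ_{line B}| / σ = |14.7 − 10.9| / 7.6 = 0.5000
Noncentrality parameter: δ = d·√(n/2) = 0.5000 × √(56/2) = 2.6458
Critical value for a two-sided test at α = 0.05: z_{α/2} = 1.960.
Power = Φ(δ − 1.960) + Φ(−δ − 1.960) = Φ(0.686) + Φ(-4.606) = 0.7536 + 0.0000 = 0.7536.
Type II error: β = 1 − power = 1 − 0.7536 = 0.2464.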